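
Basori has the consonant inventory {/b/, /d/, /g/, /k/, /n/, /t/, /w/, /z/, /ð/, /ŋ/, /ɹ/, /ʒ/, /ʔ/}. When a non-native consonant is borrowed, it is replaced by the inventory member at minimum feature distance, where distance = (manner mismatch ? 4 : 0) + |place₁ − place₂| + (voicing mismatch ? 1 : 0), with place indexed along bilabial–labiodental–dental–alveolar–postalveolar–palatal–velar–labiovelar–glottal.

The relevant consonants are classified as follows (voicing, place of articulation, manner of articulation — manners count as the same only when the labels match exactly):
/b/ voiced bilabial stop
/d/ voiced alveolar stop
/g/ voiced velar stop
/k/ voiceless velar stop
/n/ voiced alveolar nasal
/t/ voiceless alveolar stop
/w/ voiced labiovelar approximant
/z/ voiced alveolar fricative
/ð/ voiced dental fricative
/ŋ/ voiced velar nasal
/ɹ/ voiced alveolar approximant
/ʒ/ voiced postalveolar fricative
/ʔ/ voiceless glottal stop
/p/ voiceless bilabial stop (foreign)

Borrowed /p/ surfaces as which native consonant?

b

/b/ is closest: same manner (stop), place distance 0 (bilabial→bilabial), voicing differs (+1); total 1. Next closest is /t/ at distance 3.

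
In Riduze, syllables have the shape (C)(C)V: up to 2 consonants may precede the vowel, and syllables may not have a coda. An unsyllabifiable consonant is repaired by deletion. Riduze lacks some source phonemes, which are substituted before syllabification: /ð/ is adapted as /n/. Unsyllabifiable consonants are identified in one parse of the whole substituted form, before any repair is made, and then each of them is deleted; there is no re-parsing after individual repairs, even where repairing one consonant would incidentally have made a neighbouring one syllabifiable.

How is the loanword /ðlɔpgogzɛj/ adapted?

Substitution: /ð/ → /n/, giving /nlɔpgogzɛj/.
The consonants /j/ cannot be parsed into a legal (C)(C)V syllable (no codas are permitted; onsets may contain at most 2 consonants).
Each unlicensed consonant is deleted: /j/.

nlɔpgogzɛ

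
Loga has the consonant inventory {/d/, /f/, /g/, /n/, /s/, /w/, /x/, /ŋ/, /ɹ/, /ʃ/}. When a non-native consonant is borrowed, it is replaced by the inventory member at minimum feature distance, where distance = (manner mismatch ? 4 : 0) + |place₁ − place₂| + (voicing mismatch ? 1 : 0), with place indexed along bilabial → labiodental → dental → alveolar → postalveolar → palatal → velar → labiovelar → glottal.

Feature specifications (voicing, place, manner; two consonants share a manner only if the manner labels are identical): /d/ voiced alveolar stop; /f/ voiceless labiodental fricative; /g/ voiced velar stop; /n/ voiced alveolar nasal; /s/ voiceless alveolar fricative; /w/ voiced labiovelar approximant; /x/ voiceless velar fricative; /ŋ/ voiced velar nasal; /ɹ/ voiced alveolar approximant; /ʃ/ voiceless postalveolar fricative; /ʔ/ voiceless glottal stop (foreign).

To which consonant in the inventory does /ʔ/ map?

/g/ is closest: same manner (stop), place distance 2 (glottal→velar), voicing differs (+1); total 3. Next closest is /d/ at distance 6.

g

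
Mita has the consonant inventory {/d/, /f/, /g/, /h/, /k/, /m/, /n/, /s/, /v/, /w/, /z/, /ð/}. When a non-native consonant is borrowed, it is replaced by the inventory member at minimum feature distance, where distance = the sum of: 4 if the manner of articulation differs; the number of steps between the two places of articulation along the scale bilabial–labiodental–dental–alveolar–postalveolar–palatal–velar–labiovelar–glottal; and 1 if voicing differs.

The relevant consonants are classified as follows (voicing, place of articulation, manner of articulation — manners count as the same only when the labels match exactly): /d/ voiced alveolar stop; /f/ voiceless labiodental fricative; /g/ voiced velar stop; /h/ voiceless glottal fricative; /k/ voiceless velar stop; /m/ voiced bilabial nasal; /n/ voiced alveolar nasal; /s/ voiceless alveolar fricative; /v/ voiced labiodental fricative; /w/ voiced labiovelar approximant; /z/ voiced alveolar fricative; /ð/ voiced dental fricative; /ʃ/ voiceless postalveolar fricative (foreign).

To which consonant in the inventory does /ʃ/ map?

/s/ is closest: same manner (fricative), place distance 1 (postalveolar→alveolar), same voicing; total 1. Next closest is /z/ at distance 2.

s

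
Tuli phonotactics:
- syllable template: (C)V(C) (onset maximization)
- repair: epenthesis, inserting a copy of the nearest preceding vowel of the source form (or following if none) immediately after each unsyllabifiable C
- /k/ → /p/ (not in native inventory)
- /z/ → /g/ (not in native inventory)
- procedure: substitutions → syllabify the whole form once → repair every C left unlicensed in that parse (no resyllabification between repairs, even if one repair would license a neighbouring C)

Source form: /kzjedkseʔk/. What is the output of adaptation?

pegejedpeseʔpe

Substitution: /k/ → /p/, /z/ → /g/, giving /pgjedpseʔp/.
Under (C)V(C), the unsyllabifiable consonants are /p/, /g/, /p/, /p/ (at most one coda consonant is licensed; onsets are limited to one consonant).
Inserting the epenthetic vowel yields /p/ → /pe/, /g/ → /ge/, /p/ → /pe/, /p/ → /pe/.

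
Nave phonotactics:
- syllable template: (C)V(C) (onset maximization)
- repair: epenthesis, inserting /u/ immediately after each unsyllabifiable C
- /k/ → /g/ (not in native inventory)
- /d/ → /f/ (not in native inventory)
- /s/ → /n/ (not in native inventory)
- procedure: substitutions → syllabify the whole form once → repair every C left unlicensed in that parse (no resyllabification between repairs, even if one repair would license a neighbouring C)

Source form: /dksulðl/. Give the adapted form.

fugunulðulu

Substitution: /d/ → /f/, /k/ → /g/, /s/ → /n/, giving /fgnulðl/.
The consonants /f/, /g/, /ð/, /l/ cannot be parsed into a legal (C)V(C) syllable (at most one coda consonant is licensed; onsets are limited to one consonant).
Inserting the epenthetic vowel yields /f/ → /fu/, /g/ → /gu/, /ð/ → /ðu/, /l/ → /lu/.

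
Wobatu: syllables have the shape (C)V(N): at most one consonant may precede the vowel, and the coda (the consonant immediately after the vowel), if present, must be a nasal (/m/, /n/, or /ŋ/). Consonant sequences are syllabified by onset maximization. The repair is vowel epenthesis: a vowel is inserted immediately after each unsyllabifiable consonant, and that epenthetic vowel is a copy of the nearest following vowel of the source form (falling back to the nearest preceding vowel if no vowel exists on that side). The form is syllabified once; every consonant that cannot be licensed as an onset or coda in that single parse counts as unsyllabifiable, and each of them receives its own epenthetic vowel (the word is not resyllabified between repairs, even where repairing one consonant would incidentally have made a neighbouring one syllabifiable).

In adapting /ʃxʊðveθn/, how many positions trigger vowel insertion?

The unsyllabifiable consonants are /ʃ/, /ð/, /θ/, /n/; each receives one epenthetic vowel.

4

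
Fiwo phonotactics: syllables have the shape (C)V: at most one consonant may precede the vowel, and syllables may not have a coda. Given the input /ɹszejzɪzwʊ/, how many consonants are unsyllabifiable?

Syllabifying with onset maximization leaves /ɹ/, /s/, /j/, /z/ stranded (no codas are permitted; onsets are limited to one consonant).

4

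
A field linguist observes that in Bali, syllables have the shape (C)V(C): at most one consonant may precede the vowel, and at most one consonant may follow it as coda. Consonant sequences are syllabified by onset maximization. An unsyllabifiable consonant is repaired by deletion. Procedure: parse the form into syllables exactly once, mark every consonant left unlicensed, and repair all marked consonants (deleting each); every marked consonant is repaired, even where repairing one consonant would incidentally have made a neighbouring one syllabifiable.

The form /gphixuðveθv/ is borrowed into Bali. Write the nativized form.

Under (C)V(C), the unsyllabifiable consonants are /g/, /p/, /v/ (at most one coda consonant is licensed; onsets are limited to one consonant).
Deletion applies to /g/, /p/, /v/.

hixuðveθ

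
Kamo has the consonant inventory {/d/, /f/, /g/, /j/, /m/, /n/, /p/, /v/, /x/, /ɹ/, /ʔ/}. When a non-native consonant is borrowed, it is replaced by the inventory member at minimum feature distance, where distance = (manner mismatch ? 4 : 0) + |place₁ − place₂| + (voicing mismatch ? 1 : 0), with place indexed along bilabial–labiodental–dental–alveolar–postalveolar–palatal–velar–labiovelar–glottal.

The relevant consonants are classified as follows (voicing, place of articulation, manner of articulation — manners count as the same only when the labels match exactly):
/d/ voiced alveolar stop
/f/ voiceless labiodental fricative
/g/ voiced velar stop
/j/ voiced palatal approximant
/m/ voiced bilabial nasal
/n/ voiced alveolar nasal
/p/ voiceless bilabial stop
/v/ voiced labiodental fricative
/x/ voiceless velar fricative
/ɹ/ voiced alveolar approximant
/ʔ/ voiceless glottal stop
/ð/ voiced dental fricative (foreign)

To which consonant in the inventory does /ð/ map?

/v/ is closest: same manner (fricative), place distance 1 (dental→labiodental), same voicing; total 1. Next closest is /f/ at distance 2.

v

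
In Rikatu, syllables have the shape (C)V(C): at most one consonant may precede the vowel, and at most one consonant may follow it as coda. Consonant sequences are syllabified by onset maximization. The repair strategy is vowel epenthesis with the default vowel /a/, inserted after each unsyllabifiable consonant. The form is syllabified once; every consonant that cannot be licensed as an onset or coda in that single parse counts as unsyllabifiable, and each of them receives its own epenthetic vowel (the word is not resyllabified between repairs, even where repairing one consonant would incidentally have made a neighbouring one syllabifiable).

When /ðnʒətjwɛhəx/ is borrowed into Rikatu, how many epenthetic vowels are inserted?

The unsyllabifiable consonants are /ð/, /n/, /j/; each receives one epenthetic vowel.

3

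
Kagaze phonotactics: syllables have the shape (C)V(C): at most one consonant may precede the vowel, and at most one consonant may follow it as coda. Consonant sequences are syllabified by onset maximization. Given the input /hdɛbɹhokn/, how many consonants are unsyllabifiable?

3

The consonants /h/, /ɹ/, /n/ cannot be parsed into a legal (C)V(C) syllable (at most one coda consonant is licensed; onsets are limited to one consonant).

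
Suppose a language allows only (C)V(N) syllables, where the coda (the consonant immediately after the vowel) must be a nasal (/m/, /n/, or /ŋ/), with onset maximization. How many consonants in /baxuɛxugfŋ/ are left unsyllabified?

3

Syllabifying with onset maximization leaves /g/, /f/, /ŋ/ stranded (only a nasal (/m/, /n/, or /ŋ/) is licensed in coda position; onsets are limited to one consonant).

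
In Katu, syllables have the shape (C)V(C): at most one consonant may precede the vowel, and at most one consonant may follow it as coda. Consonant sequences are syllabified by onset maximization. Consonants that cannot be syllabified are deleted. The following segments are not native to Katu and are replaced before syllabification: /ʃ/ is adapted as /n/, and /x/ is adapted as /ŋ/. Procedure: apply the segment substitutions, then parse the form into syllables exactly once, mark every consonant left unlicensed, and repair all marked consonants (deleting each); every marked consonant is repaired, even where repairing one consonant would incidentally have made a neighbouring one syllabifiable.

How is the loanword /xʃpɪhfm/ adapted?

Substitution: /x/ → /ŋ/, /ʃ/ → /n/, giving /ŋnpɪhfm/.
Under (C)V(C), the unsyllabifiable consonants are /ŋ/, /n/, /f/, /m/ (at most one coda consonant is licensed; onsets are limited to one consonant).
Deleting the stranded consonants removes /ŋ/, /n/, /f/, /m/.

pɪh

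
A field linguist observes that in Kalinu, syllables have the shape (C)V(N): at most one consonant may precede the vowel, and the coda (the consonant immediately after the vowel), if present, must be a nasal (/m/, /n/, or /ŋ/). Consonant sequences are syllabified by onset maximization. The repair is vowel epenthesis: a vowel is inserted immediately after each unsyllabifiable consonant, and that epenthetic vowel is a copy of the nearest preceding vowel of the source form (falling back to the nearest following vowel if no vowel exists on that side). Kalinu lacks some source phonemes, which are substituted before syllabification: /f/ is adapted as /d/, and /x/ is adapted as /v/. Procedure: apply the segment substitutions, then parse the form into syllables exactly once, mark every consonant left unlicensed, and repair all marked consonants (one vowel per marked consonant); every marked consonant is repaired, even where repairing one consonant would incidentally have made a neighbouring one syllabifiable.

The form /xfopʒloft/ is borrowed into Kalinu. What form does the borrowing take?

vodopoʒolodoto

Substitution: /x/ → /v/, /f/ → /d/, giving /vdopʒlodt/.
Syllabifying with onset maximization leaves /v/, /p/, /ʒ/, /d/, /t/ stranded (only a nasal (/m/, /n/, or /ŋ/) is licensed in coda position; onsets are limited to one consonant).
Each unlicensed consonant becomes the onset of a new syllable: /v/ → /vo/, /p/ → /po/, /ʒ/ → /ʒo/, /d/ → /do/, /t/ → /to/.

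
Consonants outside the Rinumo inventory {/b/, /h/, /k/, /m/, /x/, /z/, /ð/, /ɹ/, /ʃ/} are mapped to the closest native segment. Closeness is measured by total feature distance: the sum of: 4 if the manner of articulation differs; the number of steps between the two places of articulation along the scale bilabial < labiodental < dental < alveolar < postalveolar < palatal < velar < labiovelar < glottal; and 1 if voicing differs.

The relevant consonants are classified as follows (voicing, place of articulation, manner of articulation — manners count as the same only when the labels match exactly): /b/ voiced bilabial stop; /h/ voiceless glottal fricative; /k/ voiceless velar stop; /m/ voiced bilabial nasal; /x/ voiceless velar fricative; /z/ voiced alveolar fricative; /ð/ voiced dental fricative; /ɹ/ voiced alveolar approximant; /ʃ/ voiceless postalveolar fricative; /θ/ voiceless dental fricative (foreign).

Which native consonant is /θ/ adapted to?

ð

/ð/ is closest: same manner (fricative), place distance 0 (dental→dental), voicing differs (+1); total 1. Next closest is /z/ at distance 2.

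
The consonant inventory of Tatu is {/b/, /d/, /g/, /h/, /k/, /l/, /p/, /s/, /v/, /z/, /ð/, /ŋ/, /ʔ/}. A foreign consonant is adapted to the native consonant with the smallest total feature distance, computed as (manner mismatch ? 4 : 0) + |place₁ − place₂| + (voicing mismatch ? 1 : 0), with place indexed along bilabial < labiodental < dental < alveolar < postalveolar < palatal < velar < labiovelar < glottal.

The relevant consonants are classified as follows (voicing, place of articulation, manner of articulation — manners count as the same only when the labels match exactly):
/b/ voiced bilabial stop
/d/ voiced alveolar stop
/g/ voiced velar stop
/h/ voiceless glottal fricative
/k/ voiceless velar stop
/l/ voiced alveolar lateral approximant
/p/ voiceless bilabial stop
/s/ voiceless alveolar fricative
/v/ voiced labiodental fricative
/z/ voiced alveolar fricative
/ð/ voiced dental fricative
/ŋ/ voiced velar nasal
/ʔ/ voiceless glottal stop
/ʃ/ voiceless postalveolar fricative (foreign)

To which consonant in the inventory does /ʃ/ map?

/s/ is closest: same manner (fricative), place distance 1 (postalveolar→alveolar), same voicing; total 1. Next closest is /z/ at distance 2.

s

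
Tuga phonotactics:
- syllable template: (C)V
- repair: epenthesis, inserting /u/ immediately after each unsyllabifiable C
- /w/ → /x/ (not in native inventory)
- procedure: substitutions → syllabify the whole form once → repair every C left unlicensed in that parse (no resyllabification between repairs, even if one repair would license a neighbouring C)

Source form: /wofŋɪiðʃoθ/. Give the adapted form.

xofuŋɪiðuʃoθu

Substitution: /w/ → /x/, giving /xofŋɪiðʃoθ/.
The consonants /f/, /ð/, /θ/ cannot be parsed into a legal (C)V syllable (no codas are permitted; onsets are limited to one consonant).
Each unlicensed consonant becomes the onset of a new syllable: /f/ → /fu/, /ð/ → /ðu/, /θ/ → /θu/.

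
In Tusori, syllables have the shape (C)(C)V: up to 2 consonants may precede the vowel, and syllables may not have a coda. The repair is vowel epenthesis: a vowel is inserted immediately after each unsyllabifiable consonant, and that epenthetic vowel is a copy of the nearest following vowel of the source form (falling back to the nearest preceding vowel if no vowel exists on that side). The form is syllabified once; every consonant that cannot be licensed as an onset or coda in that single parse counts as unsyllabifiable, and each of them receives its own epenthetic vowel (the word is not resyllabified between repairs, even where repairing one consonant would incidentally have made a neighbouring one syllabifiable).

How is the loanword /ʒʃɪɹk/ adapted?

Under (C)(C)V, the unsyllabifiable consonants are /ɹ/, /k/ (no codas are permitted; onsets may contain at most 2 consonants).
Each unlicensed consonant becomes the onset of a new syllable: /ɹ/ → /ɹɪ/, /k/ → /kɪ/.

ʒʃɪɹɪkɪ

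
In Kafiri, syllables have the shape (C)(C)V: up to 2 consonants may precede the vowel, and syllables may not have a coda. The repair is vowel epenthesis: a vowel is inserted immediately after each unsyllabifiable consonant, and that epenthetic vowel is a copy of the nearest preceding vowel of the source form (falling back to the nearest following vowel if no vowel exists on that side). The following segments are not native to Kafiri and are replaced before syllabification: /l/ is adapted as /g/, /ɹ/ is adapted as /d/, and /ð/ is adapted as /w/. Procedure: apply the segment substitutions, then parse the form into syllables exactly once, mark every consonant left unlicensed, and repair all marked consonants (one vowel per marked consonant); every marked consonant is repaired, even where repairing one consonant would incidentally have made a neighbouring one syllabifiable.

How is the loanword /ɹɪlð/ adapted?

dɪgɪwɪ

Substitution: /ɹ/ → /d/, /l/ → /g/, /ð/ → /w/, giving /dɪgw/.
The consonants /g/, /w/ cannot be parsed into a legal (C)(C)V syllable (no codas are permitted; onsets may contain at most 2 consonants).
Inserting the epenthetic vowel yields /g/ → /gɪ/, /w/ → /wɪ/.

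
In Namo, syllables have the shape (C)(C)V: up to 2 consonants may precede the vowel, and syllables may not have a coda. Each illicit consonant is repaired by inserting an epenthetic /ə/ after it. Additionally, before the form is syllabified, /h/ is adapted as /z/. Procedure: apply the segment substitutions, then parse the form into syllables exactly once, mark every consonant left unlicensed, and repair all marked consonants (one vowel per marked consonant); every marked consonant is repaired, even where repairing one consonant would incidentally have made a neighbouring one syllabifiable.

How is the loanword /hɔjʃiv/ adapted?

zɔjʃivə

Substitution: /h/ → /z/, giving /zɔjʃiv/.
The consonants /v/ cannot be parsed into a legal (C)(C)V syllable (no codas are permitted; onsets may contain at most 2 consonants).
Epenthesis after each stranded consonant: /v/ → /və/.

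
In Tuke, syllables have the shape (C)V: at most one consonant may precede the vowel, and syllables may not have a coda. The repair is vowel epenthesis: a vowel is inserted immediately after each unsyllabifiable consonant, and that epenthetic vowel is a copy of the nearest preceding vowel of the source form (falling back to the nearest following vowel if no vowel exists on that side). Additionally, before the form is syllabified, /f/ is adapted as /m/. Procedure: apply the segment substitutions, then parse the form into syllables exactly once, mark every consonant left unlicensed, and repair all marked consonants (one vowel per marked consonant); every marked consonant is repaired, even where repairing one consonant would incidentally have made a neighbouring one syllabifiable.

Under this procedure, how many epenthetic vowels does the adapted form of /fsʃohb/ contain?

4

After substitution the input is /msʃohb/.
The unsyllabifiable consonants are /m/, /s/, /h/, /b/; each receives one epenthetic vowel.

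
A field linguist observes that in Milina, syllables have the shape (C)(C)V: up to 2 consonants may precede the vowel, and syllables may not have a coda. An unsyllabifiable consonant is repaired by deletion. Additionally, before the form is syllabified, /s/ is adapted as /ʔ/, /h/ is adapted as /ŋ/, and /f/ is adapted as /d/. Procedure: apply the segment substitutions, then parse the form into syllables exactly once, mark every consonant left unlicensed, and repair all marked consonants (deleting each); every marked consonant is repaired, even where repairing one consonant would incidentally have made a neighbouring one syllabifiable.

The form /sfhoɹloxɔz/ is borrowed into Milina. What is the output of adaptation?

Substitution: /s/ → /ʔ/, /f/ → /d/, /h/ → /ŋ/, giving /ʔdŋoɹloxɔz/.
Syllabifying with onset maximization leaves /ʔ/, /z/ stranded (no codas are permitted; onsets may contain at most 2 consonants).
Each unlicensed consonant is deleted: /ʔ/, /z/.

dŋoɹloxɔ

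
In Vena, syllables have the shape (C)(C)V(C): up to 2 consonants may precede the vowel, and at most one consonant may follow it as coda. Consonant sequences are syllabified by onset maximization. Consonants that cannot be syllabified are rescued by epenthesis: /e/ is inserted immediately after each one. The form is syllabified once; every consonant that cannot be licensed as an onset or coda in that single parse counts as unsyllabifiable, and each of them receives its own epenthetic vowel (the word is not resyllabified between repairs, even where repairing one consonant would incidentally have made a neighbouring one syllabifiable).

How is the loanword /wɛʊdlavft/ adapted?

Syllabifying with onset maximization leaves /f/, /t/ stranded (at most one coda consonant is licensed; onsets may contain at most 2 consonants).
Each unlicensed consonant becomes the onset of a new syllable: /f/ → /fe/, /t/ → /te/.

wɛʊdlavfete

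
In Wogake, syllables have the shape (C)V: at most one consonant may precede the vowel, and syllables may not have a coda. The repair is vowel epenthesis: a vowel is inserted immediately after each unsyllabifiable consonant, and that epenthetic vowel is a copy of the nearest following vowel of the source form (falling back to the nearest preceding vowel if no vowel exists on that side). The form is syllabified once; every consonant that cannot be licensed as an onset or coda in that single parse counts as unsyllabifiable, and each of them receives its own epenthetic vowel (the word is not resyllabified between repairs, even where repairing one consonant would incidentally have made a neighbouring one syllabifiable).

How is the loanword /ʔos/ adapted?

ʔoso

Under (C)V, the unsyllabifiable consonants are /s/ (no codas are permitted; onsets are limited to one consonant).
Each unlicensed consonant becomes the onset of a new syllable: /s/ → /so/.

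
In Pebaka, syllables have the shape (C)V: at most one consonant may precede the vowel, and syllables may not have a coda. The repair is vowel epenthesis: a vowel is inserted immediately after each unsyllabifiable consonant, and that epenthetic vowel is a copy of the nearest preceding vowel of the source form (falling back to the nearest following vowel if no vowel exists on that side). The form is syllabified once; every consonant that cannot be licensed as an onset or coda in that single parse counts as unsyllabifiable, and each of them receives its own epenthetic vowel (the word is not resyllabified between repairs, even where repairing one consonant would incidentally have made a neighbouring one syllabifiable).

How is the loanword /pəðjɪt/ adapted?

pəðəjɪtɪ

Syllabifying with onset maximization leaves /ð/, /t/ stranded (no codas are permitted; onsets are limited to one consonant).
Inserting the epenthetic vowel yields /ð/ → /ðə/, /t/ → /tɪ/.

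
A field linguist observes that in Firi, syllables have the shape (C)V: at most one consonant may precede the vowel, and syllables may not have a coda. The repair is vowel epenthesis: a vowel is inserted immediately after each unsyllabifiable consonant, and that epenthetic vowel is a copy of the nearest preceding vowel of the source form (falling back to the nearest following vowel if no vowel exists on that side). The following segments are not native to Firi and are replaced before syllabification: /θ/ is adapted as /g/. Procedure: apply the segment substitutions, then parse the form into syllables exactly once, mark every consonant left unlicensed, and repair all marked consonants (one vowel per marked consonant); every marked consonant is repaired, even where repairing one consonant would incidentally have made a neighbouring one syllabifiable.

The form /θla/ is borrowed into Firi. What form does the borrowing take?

Substitution: /θ/ → /g/, giving /gla/.
The consonants /g/ cannot be parsed into a legal (C)V syllable (no codas are permitted; onsets are limited to one consonant).
Inserting the epenthetic vowel yields /g/ → /ga/.

gala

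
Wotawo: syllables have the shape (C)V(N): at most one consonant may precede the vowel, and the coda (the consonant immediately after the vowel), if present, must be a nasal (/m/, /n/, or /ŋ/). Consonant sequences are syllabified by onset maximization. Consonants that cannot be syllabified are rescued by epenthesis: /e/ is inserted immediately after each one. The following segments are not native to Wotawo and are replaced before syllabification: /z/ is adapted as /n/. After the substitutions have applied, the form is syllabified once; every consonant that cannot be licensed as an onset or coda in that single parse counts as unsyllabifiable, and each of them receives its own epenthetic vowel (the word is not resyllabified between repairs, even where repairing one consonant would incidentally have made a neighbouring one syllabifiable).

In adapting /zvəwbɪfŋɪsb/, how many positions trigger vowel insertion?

5

After substitution the input is /nvəwbɪfŋɪsb/.
The unsyllabifiable consonants are /n/, /w/, /f/, /s/, /b/; each receives one epenthetic vowel.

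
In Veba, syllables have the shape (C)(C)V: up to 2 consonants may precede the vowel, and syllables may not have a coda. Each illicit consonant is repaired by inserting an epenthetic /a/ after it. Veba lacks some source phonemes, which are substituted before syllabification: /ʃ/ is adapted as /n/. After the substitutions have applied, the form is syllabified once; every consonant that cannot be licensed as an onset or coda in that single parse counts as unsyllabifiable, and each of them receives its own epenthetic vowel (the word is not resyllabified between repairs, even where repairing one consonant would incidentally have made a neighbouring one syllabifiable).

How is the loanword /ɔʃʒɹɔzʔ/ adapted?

ɔnaʒɹɔzaʔa

Substitution: /ʃ/ → /n/, giving /ɔnʒɹɔzʔ/.
The consonants /n/, /z/, /ʔ/ cannot be parsed into a legal (C)(C)V syllable (no codas are permitted; onsets may contain at most 2 consonants).
Each unlicensed consonant becomes the onset of a new syllable: /n/ → /na/, /z/ → /za/, /ʔ/ → /ʔa/.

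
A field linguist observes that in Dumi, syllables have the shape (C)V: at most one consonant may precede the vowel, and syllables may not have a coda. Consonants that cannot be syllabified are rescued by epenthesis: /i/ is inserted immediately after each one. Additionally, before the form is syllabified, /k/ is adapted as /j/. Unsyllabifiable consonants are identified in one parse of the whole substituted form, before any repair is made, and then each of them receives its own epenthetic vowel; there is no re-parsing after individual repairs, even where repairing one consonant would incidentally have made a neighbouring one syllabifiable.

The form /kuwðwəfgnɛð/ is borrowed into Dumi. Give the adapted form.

Substitution: /k/ → /j/, giving /juwðwəfgnɛð/.
The consonants /w/, /ð/, /f/, /g/, /ð/ cannot be parsed into a legal (C)V syllable (no codas are permitted; onsets are limited to one consonant).
Inserting the epenthetic vowel yields /w/ → /wi/, /ð/ → /ði/, /f/ → /fi/, /g/ → /gi/, /ð/ → /ði/.

juwiðiwəfiginɛði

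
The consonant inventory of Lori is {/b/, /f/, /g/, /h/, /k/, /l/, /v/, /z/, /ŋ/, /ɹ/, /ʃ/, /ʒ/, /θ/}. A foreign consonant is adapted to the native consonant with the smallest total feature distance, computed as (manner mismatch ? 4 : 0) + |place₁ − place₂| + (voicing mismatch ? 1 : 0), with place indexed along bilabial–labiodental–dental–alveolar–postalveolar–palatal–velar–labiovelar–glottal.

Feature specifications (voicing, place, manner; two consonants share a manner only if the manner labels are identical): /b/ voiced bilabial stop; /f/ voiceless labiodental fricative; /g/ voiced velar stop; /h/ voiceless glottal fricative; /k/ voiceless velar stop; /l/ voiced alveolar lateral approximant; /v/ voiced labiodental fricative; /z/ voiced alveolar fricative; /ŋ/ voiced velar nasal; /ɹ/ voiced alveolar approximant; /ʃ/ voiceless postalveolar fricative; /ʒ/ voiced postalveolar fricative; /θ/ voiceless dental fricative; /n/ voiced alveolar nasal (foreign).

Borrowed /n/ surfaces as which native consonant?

ŋ

/ŋ/ is closest: same manner (nasal), place distance 3 (alveolar→velar), same voicing; total 3. Next closest is /l/ at distance 4.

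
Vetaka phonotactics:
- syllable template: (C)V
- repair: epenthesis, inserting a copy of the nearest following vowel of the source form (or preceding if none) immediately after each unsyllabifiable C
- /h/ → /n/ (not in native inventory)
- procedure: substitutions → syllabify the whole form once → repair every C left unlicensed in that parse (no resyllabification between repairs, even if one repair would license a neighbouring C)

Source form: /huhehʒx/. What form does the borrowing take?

nuneneʒexe

Substitution: /h/ → /n/, giving /nunenʒx/.
Syllabifying with onset maximization leaves /n/, /ʒ/, /x/ stranded (no codas are permitted; onsets are limited to one consonant).
Inserting the epenthetic vowel yields /n/ → /ne/, /ʒ/ → /ʒe/, /x/ → /xe/.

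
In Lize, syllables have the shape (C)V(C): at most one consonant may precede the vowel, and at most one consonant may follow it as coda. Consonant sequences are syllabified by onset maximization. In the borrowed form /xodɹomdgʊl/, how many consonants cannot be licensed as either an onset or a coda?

The consonants /d/ cannot be parsed into a legal (C)V(C) syllable (at most one coda consonant is licensed; onsets are limited to one consonant).

1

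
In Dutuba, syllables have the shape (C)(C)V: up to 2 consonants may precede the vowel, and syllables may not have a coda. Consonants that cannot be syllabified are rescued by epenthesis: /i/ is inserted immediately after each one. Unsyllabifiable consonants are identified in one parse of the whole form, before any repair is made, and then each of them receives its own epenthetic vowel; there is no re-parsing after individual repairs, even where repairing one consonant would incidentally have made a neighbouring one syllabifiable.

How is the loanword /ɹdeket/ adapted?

Syllabifying with onset maximization leaves /t/ stranded (no codas are permitted; onsets may contain at most 2 consonants).
Epenthesis after each stranded consonant: /t/ → /ti/.

ɹdeketi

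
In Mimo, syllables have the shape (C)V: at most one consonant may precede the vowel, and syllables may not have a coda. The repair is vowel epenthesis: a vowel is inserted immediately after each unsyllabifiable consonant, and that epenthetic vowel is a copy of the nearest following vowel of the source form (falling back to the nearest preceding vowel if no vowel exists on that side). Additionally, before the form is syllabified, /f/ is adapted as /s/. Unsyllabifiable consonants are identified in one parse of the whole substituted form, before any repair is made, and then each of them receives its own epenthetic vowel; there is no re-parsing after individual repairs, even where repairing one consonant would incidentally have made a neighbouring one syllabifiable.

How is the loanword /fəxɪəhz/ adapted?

Substitution: /f/ → /s/, giving /səxɪəhz/.
The consonants /h/, /z/ cannot be parsed into a legal (C)V syllable (no codas are permitted; onsets are limited to one consonant).
Inserting the epenthetic vowel yields /h/ → /hə/, /z/ → /zə/.

səxɪəhəzə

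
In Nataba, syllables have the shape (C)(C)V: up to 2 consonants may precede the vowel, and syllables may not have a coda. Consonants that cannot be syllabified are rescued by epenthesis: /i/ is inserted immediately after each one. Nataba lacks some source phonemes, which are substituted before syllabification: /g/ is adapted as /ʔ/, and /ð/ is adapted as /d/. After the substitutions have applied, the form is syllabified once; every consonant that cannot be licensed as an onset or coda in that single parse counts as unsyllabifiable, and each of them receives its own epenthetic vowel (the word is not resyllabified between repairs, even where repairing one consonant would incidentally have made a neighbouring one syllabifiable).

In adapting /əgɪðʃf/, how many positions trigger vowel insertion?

After substitution the input is /əʔɪdʃf/.
The unsyllabifiable consonants are /d/, /ʃ/, /f/; each receives one epenthetic vowel.

3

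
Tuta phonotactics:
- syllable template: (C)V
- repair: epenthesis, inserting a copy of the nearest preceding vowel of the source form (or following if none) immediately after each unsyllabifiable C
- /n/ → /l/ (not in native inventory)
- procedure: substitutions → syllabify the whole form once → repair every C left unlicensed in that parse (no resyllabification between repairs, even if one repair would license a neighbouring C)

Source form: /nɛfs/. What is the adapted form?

lɛfɛsɛ

Substitution: /n/ → /l/, giving /lɛfs/.
Under (C)V, the unsyllabifiable consonants are /f/, /s/ (no codas are permitted; onsets are limited to one consonant).
Inserting the epenthetic vowel yields /f/ → /fɛ/, /s/ → /sɛ/.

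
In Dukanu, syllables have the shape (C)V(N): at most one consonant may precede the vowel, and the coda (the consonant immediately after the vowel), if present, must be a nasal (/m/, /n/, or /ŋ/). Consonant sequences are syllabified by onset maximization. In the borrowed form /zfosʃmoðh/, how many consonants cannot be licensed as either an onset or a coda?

Syllabifying with onset maximization leaves /z/, /s/, /ʃ/, /ð/, /h/ stranded (only a nasal (/m/, /n/, or /ŋ/) is licensed in coda position; onsets are limited to one consonant).

5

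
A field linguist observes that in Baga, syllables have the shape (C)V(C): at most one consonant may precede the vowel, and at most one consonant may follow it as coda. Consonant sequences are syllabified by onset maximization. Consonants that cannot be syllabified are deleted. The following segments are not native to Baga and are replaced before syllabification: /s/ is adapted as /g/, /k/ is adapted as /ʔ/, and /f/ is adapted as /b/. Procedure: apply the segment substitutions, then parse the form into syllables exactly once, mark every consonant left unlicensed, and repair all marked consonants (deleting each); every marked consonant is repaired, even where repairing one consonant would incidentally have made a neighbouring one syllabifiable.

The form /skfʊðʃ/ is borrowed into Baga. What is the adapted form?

Substitution: /s/ → /g/, /k/ → /ʔ/, /f/ → /b/, giving /gʔbʊðʃ/.
Under (C)V(C), the unsyllabifiable consonants are /g/, /ʔ/, /ʃ/ (at most one coda consonant is licensed; onsets are limited to one consonant).
Deletion applies to /g/, /ʔ/, /ʃ/.

bʊð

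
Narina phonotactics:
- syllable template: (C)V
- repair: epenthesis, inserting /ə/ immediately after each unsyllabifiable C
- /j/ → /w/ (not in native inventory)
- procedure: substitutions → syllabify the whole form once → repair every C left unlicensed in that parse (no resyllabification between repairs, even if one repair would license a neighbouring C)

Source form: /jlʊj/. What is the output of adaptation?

wəlʊwə

Substitution: /j/ → /w/, giving /wlʊw/.
Syllabifying with onset maximization leaves /w/, /w/ stranded (no codas are permitted; onsets are limited to one consonant).
Each unlicensed consonant becomes the onset of a new syllable: /w/ → /wə/, /w/ → /wə/.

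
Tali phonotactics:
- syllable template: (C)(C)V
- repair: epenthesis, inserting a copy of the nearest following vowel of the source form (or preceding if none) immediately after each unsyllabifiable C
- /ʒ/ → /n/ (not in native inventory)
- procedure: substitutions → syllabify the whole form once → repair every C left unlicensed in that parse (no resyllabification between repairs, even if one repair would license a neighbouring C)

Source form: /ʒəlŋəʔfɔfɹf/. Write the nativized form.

nəlŋəʔfɔfɔɹɔfɔ

Substitution: /ʒ/ → /n/, giving /nəlŋəʔfɔfɹf/.
Under (C)(C)V, the unsyllabifiable consonants are /f/, /ɹ/, /f/ (no codas are permitted; onsets may contain at most 2 consonants).
Each unlicensed consonant becomes the onset of a new syllable: /f/ → /fɔ/, /ɹ/ → /ɹɔ/, /f/ → /fɔ/.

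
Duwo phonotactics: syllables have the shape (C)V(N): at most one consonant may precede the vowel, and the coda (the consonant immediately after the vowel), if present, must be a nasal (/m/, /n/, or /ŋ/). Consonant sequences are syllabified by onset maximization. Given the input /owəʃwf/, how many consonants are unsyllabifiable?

3

The consonants /ʃ/, /w/, /f/ cannot be parsed into a legal (C)V(N) syllable (only a nasal (/m/, /n/, or /ŋ/) is licensed in coda position; onsets are limited to one consonant).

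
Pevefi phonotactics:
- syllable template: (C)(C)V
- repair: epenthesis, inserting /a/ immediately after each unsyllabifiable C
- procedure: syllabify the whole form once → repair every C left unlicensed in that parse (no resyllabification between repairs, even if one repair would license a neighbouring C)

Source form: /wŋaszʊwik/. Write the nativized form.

The consonants /k/ cannot be parsed into a legal (C)(C)V syllable (no codas are permitted; onsets may contain at most 2 consonants).
Epenthesis after each stranded consonant: /k/ → /ka/.

wŋaszʊwika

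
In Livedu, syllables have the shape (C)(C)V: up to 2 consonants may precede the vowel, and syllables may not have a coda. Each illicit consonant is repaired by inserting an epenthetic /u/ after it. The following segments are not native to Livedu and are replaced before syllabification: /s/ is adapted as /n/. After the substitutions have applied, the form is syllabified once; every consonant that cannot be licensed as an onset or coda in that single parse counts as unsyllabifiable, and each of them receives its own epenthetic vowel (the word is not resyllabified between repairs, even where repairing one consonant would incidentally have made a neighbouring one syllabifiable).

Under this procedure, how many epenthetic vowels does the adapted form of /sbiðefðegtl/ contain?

After substitution the input is /nbiðefðegtl/.
The unsyllabifiable consonants are /g/, /t/, /l/; each receives one epenthetic vowel.

3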